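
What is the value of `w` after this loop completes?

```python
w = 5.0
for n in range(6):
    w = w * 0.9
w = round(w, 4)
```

Exponential decay: 5.0 * 0.9^6
`w` takes the values: 5.0 → 4.5 → 4.05 → 3.645 → 3.2805 → 2.95245 → 2.657205 → 2.6572

Answer: 2.6572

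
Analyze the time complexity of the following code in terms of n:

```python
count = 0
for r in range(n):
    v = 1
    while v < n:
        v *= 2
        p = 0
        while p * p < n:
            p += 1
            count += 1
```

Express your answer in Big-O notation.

Each loop level contributes: n × log n × √n. Multiplying the contributions gives O(n√n log n).

Answer: O(n√n log n)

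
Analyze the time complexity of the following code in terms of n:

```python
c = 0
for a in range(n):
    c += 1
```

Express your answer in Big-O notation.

Each loop level contributes: n. Multiplying the contributions gives O(n).

Answer: O(n)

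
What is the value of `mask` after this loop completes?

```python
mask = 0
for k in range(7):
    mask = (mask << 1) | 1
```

Build 7 consecutive 1-bits: 0b1111111
`mask` takes the values: 0 → 1 → 3 → 7 → 15 → 31 → 63 → 127

Answer: 127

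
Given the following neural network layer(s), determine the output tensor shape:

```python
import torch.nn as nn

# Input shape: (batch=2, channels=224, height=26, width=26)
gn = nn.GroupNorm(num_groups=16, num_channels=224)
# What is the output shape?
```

Input: (2, 224, 26, 26) -> Output: (2, 224, 26, 26)

Answer: (2, 224, 26, 26)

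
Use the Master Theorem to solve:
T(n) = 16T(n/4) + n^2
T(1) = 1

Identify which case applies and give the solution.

a=16, b=4, f(n)=n^2. log_4(16) = 2. Since c=2 = 2, Case 2 applies: T(n) = Θ(n^log_b(a) · log n) = O(n^2 log n).

Answer: O(n^2 log n) - Case 2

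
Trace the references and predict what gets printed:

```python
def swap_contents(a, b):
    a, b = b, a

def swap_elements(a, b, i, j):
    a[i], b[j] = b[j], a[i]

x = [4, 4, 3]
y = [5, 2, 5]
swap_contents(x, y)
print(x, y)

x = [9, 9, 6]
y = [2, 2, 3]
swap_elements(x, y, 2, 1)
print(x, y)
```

Key concept: parameter rebinding vs mutation.
Step by step:
`x = [4, 4, 3]` → x = [4, 4, 3]
`y = [5, 2, 5]` → y = [5, 2, 5]
`swap_contents(x, y)` → no visible change to tracked variables
`print(x, y)` → prints [4, 4, 3] [5, 2, 5]
`x = [9, 9, 6]` → x = [9, 9, 6]
`y = [2, 2, 3]` → y = [2, 2, 3]
`swap_elements(x, y, 2, 1)` → x = [9, 9, 2]; y = [2, 6, 3]
`print(x, y)` → prints [9, 9, 2] [2, 6, 3]

Answer:
[4, 4, 3] [5, 2, 5]
[9, 9, 2] [2, 6, 3]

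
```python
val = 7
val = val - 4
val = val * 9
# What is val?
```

Trace:
`val = 7` → val = 7
`val = val - 4` → val = 3
`val = val * 9` → val = 27
So val = 27

Answer: 27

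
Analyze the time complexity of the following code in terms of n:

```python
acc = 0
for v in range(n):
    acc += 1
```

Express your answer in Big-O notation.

Each loop level contributes: n. Multiplying the contributions gives O(n).

Answer: O(n)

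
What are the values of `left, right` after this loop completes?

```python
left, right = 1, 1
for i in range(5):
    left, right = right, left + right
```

Fibonacci: after 5 iterations
`left, right` takes the values: (1, 1) → (1, 2) → (2, 3) → (3, 5) → (5, 8) → (8, 13)

Answer: 8, 13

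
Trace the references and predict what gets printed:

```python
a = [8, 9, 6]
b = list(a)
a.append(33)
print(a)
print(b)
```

Key concept: list() constructor creates copy.
Step by step:
`a = [8, 9, 6]` → a = [8, 9, 6]
`b = list(a)` → b = [8, 9, 6]
`a.append(33)` → a = [8, 9, 6, 33]
`print(a)` → prints [8, 9, 6, 33]
`print(b)` → prints [8, 9, 6]

Answer:
[8, 9, 6, 33]
[8, 9, 6]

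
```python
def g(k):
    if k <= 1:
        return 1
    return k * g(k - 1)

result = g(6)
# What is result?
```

g(6) = 6 * 5 * 4 * 3 * 2 * 1 = 720

Answer: 720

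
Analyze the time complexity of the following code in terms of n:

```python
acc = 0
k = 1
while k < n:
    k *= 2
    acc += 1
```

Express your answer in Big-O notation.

Each loop level contributes: log n. Multiplying the contributions gives O(log n).

Answer: O(log n)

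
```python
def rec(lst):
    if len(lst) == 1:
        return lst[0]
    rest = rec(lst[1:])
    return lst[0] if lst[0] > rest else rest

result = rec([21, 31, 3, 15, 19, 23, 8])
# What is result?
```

Recursive max over [21, 31, 3, 15, 19, 23, 8] = 31

Answer: 31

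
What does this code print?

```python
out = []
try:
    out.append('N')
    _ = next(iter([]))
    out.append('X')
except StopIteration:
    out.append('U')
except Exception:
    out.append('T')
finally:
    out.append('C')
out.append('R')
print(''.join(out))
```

Execution trace: 'N' (try body) → 'U' (except StopIteration) → 'C' (finally) → 'R' (after the try/except). Output: NUCR

Answer: NUCR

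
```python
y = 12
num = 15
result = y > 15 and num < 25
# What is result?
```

Trace:
`y = 12` → y = 12
`num = 15` → num = 15
`result = y > 15 and num < 25` → result = False
So result = False

Answer: False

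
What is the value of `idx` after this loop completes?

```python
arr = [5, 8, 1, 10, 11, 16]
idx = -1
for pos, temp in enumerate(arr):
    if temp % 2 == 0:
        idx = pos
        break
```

First even number index in [5, 8, 1, 10, 11, 16]
`idx` takes the values: -1 → 1

Answer: 1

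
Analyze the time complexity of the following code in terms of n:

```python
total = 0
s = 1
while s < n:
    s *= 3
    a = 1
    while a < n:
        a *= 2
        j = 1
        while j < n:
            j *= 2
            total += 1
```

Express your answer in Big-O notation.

Each loop level contributes: log n × log n × log n. Multiplying the contributions gives O(log^3 n).

Answer: O(log^3 n)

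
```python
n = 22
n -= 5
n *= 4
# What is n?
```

Trace:
`n = 22` → n = 22
`n -= 5` → n = 17
`n *= 4` → n = 68
So n = 68

Answer: 68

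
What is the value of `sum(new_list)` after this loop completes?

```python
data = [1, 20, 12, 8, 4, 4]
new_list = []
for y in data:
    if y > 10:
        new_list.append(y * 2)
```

Sum of doubled values > 10
`new_list` takes the values: [] → [40] → [40, 24]
So `sum(new_list)` = 64

Answer: 64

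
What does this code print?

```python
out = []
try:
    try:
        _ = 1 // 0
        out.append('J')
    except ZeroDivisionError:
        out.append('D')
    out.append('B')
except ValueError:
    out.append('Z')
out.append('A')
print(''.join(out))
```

Execution trace: 'D' (inner except ZeroDivisionError) → 'B' (try body, no exception) → 'A' (after the try/except). Output: DBA

Answer: DBA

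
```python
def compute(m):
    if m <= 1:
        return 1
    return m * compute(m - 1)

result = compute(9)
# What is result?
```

compute(9) = 9 * 8 * 7 * 6 * 5 * 4 * 3 * 2 * 1 = 362880

Answer: 362880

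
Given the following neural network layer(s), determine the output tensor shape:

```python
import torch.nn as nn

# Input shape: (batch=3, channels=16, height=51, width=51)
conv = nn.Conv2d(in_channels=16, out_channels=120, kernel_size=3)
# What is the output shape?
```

Input: (3, 16, 51, 51) -> Output: (3, 120, 49, 49)

Answer: (3, 120, 49, 49)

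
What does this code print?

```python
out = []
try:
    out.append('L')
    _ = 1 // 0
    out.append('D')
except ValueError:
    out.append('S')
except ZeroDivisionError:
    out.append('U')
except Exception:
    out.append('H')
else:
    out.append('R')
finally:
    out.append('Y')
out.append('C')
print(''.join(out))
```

Execution trace: 'L' (try body) → 'U' (except ZeroDivisionError) → 'Y' (finally) → 'C' (after the try/except). Output: LUYC

Answer: LUYC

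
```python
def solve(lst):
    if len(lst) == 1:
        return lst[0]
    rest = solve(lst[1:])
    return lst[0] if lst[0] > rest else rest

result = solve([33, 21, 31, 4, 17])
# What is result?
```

Recursive max over [33, 21, 31, 4, 17] = 33

Answer: 33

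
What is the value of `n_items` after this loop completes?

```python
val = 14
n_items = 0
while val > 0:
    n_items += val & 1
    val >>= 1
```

Count set bits in 14 (binary: 0b1110)
`n_items` takes the values: 0 → 1 → 2 → 3

Answer: 3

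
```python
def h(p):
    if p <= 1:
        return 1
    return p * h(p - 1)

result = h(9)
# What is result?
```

h(9) = 9 * 8 * 7 * 6 * 5 * 4 * 3 * 2 * 1 = 362880

Answer: 362880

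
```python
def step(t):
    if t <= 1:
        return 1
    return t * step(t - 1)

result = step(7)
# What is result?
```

step(7) = 7 * 6 * 5 * 4 * 3 * 2 * 1 = 5040

Answer: 5040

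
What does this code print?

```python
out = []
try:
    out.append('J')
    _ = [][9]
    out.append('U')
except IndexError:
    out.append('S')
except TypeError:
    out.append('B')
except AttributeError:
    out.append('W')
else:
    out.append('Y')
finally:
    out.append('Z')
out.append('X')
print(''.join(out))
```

Execution trace: 'J' (try body) → 'S' (except IndexError) → 'Z' (finally) → 'X' (after the try/except). Output: JSZX

Answer: JSZX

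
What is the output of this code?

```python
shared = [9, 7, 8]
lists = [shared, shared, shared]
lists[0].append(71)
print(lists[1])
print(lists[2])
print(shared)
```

Key concept: list of same reference.
Step by step:
`shared = [9, 7, 8]` → shared = [9, 7, 8]
`lists = [shared, shared, shared]` → lists = [[9, 7, 8], [9, 7, 8], [9, 7, 8]]
`lists[0].append(71)` → shared = [9, 7, 8, 71]; lists = [[9, 7, 8, 71], [9, 7, 8, 71], [9, 7, 8, 71]]
`print(lists[1])` → prints [9, 7, 8, 71]
`print(lists[2])` → prints [9, 7, 8, 71]
`print(shared)` → prints [9, 7, 8, 71]

Answer:
[9, 7, 8, 71]
[9, 7, 8, 71]
[9, 7, 8, 71]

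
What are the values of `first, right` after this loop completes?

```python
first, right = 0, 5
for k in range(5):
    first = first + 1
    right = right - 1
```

first goes 0→5, right goes 5→0
`first, right` takes the values: (0, 5) → (1, 5) → (1, 4) → (2, 4) → (2, 3) → (3, 3) → (3, 2) → (4, 2) → (4, 1) → (5, 1) → (5, 0)

Answer: 5, 0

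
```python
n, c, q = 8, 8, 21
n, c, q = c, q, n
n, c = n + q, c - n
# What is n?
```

Trace:
`n, c, q = 8, 8, 21` → n = 8; c = 8; q = 21
`n, c, q = c, q, n` → n = 8; c = 21; q = 8
`n, c = n + q, c - n` → n = 16; c = 13
So n = 16

Answer: 16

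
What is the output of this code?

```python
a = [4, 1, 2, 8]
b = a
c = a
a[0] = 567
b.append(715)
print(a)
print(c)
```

Key concept: multiple aliases.
Step by step:
`a = [4, 1, 2, 8]` → a = [4, 1, 2, 8]
`b = a` → b = [4, 1, 2, 8] (same object as a)
`c = a` → c = [4, 1, 2, 8] (same object as a, b)
`a[0] = 567` → a = [567, 1, 2, 8] (same object as b, c); b = [567, 1, 2, 8] (same object as a, c); c = [567, 1, 2, 8] (same object as a, b)
`b.append(715)` → a = [567, 1, 2, 8, 715] (same object as b, c); b = [567, 1, 2, 8, 715] (same object as a, c); c = [567, 1, 2, 8, 715] (same object as a, b)
`print(a)` → prints [567, 1, 2, 8, 715]
`print(c)` → prints [567, 1, 2, 8, 715]

Answer:
[567, 1, 2, 8, 715]
[567, 1, 2, 8, 715]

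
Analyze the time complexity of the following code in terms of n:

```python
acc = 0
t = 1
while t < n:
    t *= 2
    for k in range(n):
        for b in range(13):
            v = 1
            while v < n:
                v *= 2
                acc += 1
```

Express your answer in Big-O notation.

Each loop level contributes: log n × n × 1 × log n. Multiplying the contributions gives O(n log² n).

Answer: O(n log² n)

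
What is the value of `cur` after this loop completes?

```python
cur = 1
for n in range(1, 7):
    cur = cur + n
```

Start at 1, add 1 through 6
`cur` takes the values: 1 → 2 → 4 → 7 → 11 → 16 → 22

Answer: 22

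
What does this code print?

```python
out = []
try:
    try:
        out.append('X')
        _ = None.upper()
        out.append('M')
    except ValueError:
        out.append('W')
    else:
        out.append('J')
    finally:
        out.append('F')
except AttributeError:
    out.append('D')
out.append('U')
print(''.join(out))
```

Execution trace: 'X' (try body) → 'F' (finally) → 'D' (outer except AttributeError) → 'U' (after the try/except). Output: XFDU

Answer: XFDU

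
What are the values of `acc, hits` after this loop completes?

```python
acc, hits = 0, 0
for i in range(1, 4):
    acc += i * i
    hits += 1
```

Sum of squares and count
`acc, hits` takes the values: (0, 0) → (1, 0) → (1, 1) → (5, 1) → (5, 2) → (14, 2) → (14, 3)

Answer: 14, 3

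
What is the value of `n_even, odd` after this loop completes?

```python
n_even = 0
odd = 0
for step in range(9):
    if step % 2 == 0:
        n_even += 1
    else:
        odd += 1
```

Count evens and odds in range(9)
`n_even, odd` takes the values: (0, 0) → (1, 0) → (1, 1) → (2, 1) → (2, 2) → (3, 2) → (3, 3) → (4, 3) → (4, 4) → (5, 4)

Answer: 5, 4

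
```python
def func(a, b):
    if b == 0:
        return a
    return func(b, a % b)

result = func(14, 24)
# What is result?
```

func(14, 24) -> func(24, 14) -> func(14, 10) -> func(10, 4) -> func(4, 2) -> func(2, 0) -> 2

Answer: 2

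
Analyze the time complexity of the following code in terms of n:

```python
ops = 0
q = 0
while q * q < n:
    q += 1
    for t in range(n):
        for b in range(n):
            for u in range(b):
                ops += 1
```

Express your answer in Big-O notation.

Each loop level contributes: √n × n × n × n. Multiplying the contributions gives O(n^3√n).

Answer: O(n^3√n)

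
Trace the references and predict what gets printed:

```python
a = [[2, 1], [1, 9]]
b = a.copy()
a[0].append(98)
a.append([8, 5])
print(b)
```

Key concept: shallow copy with nested lists.
Step by step:
`a = [[2, 1], [1, 9]]` → a = [[2, 1], [1, 9]]
`b = a.copy()` → b = [[2, 1], [1, 9]]
`a[0].append(98)` → a = [[2, 1, 98], [1, 9]]; b = [[2, 1, 98], [1, 9]]
`a.append([8, 5])` → a = [[2, 1, 98], [1, 9], [8, 5]]
`print(b)` → prints [[2, 1, 98], [1, 9]]

Answer: [[2, 1, 98], [1, 9]]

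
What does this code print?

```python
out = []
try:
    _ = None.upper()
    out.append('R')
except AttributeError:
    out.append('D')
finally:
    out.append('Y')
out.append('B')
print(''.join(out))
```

Execution trace: 'D' (except AttributeError) → 'Y' (finally) → 'B' (after the try/except). Output: DYB

Answer: DYB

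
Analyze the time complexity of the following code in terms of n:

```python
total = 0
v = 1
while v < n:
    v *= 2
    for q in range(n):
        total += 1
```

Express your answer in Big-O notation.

Each loop level contributes: log n × n. Multiplying the contributions gives O(n log n).

Answer: O(n log n)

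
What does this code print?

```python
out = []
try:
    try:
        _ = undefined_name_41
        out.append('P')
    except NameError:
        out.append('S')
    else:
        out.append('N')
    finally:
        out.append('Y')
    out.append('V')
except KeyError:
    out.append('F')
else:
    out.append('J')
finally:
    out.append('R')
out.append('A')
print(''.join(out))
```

Execution trace: 'S' (inner except NameError) → 'Y' (inner finally) → 'V' (try body, no exception) → 'J' (else) → 'R' (finally) → 'A' (after the try/except). Output: SYVJRA

Answer: SYVJRA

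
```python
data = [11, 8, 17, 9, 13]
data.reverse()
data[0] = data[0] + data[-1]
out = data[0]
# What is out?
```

Trace:
`data = [11, 8, 17, 9, 13]` → data = [11, 8, 17, 9, 13]
`data.reverse()` → data = [13, 9, 17, 8, 11]
`data[0] = data[0] + data[-1]` → data = [24, 9, 17, 8, 11]
`out = data[0]` → out = 24
So out = 24

Answer: 24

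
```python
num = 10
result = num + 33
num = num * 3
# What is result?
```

Trace:
`num = 10` → num = 10
`result = num + 33` → result = 43
`num = num * 3` → num = 30
So result = 43

Answer: 43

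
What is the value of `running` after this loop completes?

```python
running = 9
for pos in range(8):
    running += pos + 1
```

Start at 9, add 1 to 8 = 45
`running` takes the values: 9 → 10 → 12 → 15 → 19 → 24 → 30 → 37 → 45

Answer: 45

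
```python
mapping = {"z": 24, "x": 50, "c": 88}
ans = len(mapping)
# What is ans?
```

Trace:
`mapping = {"z": 24, "x": 50, "c": 88}` → mapping = {'z': 24, 'x': 50, 'c': 88}
`ans = len(mapping)` → ans = 3
So ans = 3

Answer: 3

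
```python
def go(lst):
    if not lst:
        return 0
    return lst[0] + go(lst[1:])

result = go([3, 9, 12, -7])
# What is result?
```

3 + 9 + 12 + (-7) + 0 = 17

Answer: 17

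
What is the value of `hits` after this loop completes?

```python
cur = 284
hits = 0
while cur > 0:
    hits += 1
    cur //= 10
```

Count digits by repeated division by 10
`hits` takes the values: 0 → 1 → 2 → 3

Answer: 3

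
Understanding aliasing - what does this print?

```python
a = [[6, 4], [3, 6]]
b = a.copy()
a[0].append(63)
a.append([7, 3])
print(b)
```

Key concept: shallow copy with nested lists.
Step by step:
`a = [[6, 4], [3, 6]]` → a = [[6, 4], [3, 6]]
`b = a.copy()` → b = [[6, 4], [3, 6]]
`a[0].append(63)` → a = [[6, 4, 63], [3, 6]]; b = [[6, 4, 63], [3, 6]]
`a.append([7, 3])` → a = [[6, 4, 63], [3, 6], [7, 3]]
`print(b)` → prints [[6, 4, 63], [3, 6]]

Answer: [[6, 4, 63], [3, 6]]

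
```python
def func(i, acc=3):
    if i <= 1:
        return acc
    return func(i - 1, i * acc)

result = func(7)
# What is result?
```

Accumulator trace (n, acc): (7, 3) -> (6, 21) -> (5, 126) -> (4, 630) -> (3, 2520) -> (2, 7560) -> (1, 15120) -> return 15120

Answer: 15120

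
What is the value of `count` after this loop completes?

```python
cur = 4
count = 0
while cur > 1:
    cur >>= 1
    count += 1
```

Count right shifts until 1
`count` takes the values: 0 → 1 → 2

Answer: 2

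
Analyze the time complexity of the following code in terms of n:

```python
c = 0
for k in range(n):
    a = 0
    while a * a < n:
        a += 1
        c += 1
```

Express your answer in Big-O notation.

Each loop level contributes: n × √n. Multiplying the contributions gives O(n√n).

Answer: O(n√n)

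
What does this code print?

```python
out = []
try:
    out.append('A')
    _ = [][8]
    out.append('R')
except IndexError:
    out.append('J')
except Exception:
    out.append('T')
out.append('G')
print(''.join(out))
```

Execution trace: 'A' (try body) → 'J' (except IndexError) → 'G' (after the try/except). Output: AJG

Answer: AJG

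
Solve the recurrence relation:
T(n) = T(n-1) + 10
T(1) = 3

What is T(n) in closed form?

Unrolling: T(n) = T(1) + 10·(n-1) = 3 + 10(n-1) = 10n - 7.

Answer: T(n) = 10n - 7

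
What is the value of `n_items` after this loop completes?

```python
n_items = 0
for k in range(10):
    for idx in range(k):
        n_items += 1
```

Triangle number: 0+1+2+...+9
`n_items` takes the values: 0 → 1 → 2 → 3 → 4 → 5 → 6 → 7 → 8 → 9 → 10 → 11 → 12 → 13 → 14 → 15 → 16 → 17 → 18 → 19 → 20 → 21 → 22 → 23 → 24 → 25 → 26 → 27 → 28 → 29 → … → 41 → 42 → 43 → 44 → 45

Answer: 45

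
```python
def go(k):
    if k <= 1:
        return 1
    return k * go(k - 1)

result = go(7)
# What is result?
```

go(7) = 7 * 6 * 5 * 4 * 3 * 2 * 1 = 5040

Answer: 5040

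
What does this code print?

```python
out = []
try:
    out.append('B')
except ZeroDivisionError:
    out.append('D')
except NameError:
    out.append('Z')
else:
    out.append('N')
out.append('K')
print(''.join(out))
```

Execution trace: 'B' (try body, no exception) → 'N' (else) → 'K' (after the try/except). Output: BNK

Answer: BNK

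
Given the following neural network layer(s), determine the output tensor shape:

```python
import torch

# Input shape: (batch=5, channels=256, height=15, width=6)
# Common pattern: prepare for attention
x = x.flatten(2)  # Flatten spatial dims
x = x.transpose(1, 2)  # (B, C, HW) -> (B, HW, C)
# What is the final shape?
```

Input: (5, 256, 15, 6) -> after flatten(2): (5, 256, 90) -> Output: (5, 90, 256)

Answer: (5, 90, 256)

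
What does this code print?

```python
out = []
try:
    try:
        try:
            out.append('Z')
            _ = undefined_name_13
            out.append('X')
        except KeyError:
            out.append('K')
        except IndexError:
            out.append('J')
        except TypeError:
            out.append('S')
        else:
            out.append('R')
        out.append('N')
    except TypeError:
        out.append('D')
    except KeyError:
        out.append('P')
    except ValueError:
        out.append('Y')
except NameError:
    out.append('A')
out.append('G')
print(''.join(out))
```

Execution trace: 'Z' (inner try body) → 'A' (outer except NameError) → 'G' (after the try/except). Output: ZAG

Answer: ZAG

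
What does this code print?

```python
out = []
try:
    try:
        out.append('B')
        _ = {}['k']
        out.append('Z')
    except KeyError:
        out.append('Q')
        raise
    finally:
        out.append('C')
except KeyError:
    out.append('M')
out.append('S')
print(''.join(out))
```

Execution trace: 'B' (try body) → 'Q' (except KeyError) → 'C' (finally) → 'M' (outer except KeyError) → 'S' (after the try/except). Output: BQCMS

Answer: BQCMS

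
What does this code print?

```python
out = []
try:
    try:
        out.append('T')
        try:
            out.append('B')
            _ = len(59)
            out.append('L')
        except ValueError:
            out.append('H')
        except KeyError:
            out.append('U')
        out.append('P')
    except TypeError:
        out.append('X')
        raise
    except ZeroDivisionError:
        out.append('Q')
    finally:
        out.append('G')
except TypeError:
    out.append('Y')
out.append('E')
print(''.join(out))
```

Execution trace: 'T' (try body) → 'B' (inner try body) → 'X' (except TypeError) → 'G' (finally) → 'Y' (outer except TypeError) → 'E' (after the try/except). Output: TBXGYE

Answer: TBXGYE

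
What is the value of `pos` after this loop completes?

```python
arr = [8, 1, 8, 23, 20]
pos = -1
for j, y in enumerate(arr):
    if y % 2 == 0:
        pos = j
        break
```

First even number index in [8, 1, 8, 23, 20]
`pos` takes the values: -1 → 0

Answer: 0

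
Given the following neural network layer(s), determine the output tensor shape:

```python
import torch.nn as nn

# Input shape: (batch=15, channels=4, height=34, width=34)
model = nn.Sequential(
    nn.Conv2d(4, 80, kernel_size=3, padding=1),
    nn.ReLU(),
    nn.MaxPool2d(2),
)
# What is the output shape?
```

Input: (15, 4, 34, 34) -> after Conv2d: (15, 80, 34, 34) -> after ReLU: (15, 80, 34, 34) -> Output: (15, 80, 17, 17)

Answer: (15, 80, 17, 17)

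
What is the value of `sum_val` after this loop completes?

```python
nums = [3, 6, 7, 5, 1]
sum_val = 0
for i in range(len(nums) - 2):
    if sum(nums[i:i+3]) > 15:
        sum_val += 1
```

Count windows with sum > 15
`sum_val` takes the values: 0 → 1 → 2

Answer: 2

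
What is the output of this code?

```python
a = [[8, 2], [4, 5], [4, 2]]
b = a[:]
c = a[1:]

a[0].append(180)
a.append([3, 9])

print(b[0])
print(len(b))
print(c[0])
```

Key concept: slice with nested mutation.
Step by step:
`a = [[8, 2], [4, 5], [4, 2]]` → a = [[8, 2], [4, 5], [4, 2]]
`b = a[:]` → b = [[8, 2], [4, 5], [4, 2]]
`c = a[1:]` → c = [[4, 5], [4, 2]]
`a[0].append(180)` → a = [[8, 2, 180], [4, 5], [4, 2]]; b = [[8, 2, 180], [4, 5], [4, 2]]
`a.append([3, 9])` → a = [[8, 2, 180], [4, 5], [4, 2], [3, 9]]
`print(b[0])` → prints [8, 2, 180]
`print(len(b))` → prints 3
`print(c[0])` → prints [4, 5]

Answer:
[8, 2, 180]
3
[4, 5]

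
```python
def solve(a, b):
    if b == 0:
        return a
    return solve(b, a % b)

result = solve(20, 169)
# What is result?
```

solve(20, 169) -> solve(169, 20) -> solve(20, 9) -> solve(9, 2) -> solve(2, 1) -> solve(1, 0) -> 1

Answer: 1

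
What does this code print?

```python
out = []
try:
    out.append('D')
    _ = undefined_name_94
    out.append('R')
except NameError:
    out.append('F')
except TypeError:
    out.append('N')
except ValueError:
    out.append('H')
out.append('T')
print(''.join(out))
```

Execution trace: 'D' (try body) → 'F' (except NameError) → 'T' (after the try/except). Output: DFT

Answer: DFT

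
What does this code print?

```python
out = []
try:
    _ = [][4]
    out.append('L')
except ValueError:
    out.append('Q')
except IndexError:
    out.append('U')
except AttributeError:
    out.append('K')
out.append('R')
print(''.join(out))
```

Execution trace: 'U' (except IndexError) → 'R' (after the try/except). Output: UR

Answer: UR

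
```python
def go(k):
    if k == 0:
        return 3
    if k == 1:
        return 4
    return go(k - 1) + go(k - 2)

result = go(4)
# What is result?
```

Build up from base cases: go(0)=3, go(1)=4, go(2)=7, go(3)=11, go(4)=18

Answer: 18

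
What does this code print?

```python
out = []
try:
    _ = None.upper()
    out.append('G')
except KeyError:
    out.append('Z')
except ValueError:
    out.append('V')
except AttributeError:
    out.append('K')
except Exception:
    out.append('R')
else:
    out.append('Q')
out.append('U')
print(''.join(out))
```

Execution trace: 'K' (except AttributeError) → 'U' (after the try/except). Output: KU

Answer: KU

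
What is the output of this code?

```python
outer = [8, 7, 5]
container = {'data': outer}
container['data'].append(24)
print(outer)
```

Key concept: dict holds reference to list.
Step by step:
`outer = [8, 7, 5]` → outer = [8, 7, 5]
`container = {'data': outer}` → container = {'data': [8, 7, 5]}
`container['data'].append(24)` → outer = [8, 7, 5, 24]; container = {'data': [8, 7, 5, 24]}
`print(outer)` → prints [8, 7, 5, 24]

Answer: [8, 7, 5, 24]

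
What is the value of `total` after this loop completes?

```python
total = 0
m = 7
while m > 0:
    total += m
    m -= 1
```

Sum 7 down to 1
`total` takes the values: 0 → 7 → 13 → 18 → 22 → 25 → 27 → 28

Answer: 28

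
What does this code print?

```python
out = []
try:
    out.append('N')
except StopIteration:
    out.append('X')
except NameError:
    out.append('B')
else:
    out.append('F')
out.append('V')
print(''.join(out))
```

Execution trace: 'N' (try body, no exception) → 'F' (else) → 'V' (after the try/except). Output: NFV

Answer: NFV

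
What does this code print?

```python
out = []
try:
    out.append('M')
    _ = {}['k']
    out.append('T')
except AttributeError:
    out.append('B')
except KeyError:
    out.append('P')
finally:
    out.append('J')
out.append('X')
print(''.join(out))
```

Execution trace: 'M' (try body) → 'P' (except KeyError) → 'J' (finally) → 'X' (after the try/except). Output: MPJX

Answer: MPJX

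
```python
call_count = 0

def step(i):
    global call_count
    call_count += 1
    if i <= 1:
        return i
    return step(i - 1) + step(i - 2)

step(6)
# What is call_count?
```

Calls(i) = 1 + Calls(i-1) + Calls(i-2); Calls(0)=Calls(1)=1. For i=6 this gives 25.

Answer: 25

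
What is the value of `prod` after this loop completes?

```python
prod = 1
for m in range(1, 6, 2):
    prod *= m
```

Product of 1, 3, 5, ... up to 5
`prod` takes the values: 1 → 3 → 15

Answer: 15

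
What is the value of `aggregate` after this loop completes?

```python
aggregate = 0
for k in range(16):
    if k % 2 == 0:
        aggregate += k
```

Sum of even numbers 0 to 15
`aggregate` takes the values: 0 → 2 → 6 → 12 → 20 → 30 → 42 → 56

Answer: 56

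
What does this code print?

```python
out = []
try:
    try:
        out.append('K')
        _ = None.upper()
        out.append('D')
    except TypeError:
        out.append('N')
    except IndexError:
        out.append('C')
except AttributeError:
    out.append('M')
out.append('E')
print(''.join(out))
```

Execution trace: 'K' (inner try body) → 'M' (outer except AttributeError) → 'E' (after the try/except). Output: KME

Answer: KME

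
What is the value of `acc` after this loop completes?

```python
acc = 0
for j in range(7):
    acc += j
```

Sum of 0 to 6 = 21
`acc` takes the values: 0 → 1 → 3 → 6 → 10 → 15 → 21

Answer: 21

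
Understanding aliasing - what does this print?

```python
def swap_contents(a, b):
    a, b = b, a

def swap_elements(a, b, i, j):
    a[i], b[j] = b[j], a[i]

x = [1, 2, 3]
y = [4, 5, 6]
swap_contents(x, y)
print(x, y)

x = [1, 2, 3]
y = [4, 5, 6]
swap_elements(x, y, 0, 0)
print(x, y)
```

Key concept: parameter rebinding vs mutation.
Step by step:
`x = [1, 2, 3]` → x = [1, 2, 3]
`y = [4, 5, 6]` → y = [4, 5, 6]
`swap_contents(x, y)` → no visible change to tracked variables
`print(x, y)` → prints [1, 2, 3] [4, 5, 6]
`x = [1, 2, 3]` → x = [1, 2, 3]
`y = [4, 5, 6]` → y = [4, 5, 6]
`swap_elements(x, y, 0, 0)` → x = [4, 2, 3]; y = [1, 5, 6]
`print(x, y)` → prints [4, 2, 3] [1, 5, 6]

Answer:
[1, 2, 3] [4, 5, 6]
[4, 2, 3] [1, 5, 6]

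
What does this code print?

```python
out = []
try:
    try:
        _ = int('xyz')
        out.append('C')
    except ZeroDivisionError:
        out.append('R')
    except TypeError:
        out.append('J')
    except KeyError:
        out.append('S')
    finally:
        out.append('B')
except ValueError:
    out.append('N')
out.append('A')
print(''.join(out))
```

Execution trace: 'B' (finally) → 'N' (outer except ValueError) → 'A' (after the try/except). Output: BNA

Answer: BNA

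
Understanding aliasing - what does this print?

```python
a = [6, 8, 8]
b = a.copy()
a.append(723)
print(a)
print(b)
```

Key concept: list.copy() creates independent copy.
Step by step:
`a = [6, 8, 8]` → a = [6, 8, 8]
`b = a.copy()` → b = [6, 8, 8]
`a.append(723)` → a = [6, 8, 8, 723]
`print(a)` → prints [6, 8, 8, 723]
`print(b)` → prints [6, 8, 8]

Answer:
[6, 8, 8, 723]
[6, 8, 8]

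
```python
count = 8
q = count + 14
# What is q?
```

Trace:
`count = 8` → count = 8
`q = count + 14` → q = 22
So q = 22

Answer: 22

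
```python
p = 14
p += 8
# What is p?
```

Trace:
`p = 14` → p = 14
`p += 8` → p = 22
So p = 22

Answer: 22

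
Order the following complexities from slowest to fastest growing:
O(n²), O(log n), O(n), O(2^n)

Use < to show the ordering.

Ordered by growth rate: O(log n) < O(n) < O(n²) < O(2^n)

Answer: O(log n) < O(n) < O(n²) < O(2^n)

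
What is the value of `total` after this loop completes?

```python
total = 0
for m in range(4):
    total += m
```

Sum of 0 to 3 = 6
`total` takes the values: 0 → 1 → 3 → 6

Answer: 6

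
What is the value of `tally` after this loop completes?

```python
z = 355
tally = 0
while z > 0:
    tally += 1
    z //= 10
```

Count digits by repeated division by 10
`tally` takes the values: 0 → 1 → 2 → 3

Answer: 3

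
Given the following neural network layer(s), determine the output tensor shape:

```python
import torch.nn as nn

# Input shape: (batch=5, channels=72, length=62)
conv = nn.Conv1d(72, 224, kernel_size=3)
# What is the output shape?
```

Input: (5, 72, 62) -> Output: (5, 224, 60)

Answer: (5, 224, 60)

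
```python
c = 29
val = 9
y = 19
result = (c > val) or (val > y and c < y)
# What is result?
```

Trace:
`c = 29` → c = 29
`val = 9` → val = 9
`y = 19` → y = 19
`result = (c > val) or (val > y and c < y)` → result = True
So result = True

Answer: True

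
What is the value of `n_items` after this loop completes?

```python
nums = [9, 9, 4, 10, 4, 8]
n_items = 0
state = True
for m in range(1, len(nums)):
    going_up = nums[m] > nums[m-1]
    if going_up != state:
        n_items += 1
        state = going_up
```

Count direction changes in [9, 9, 4, 10, 4, 8]
`n_items` takes the values: 0 → 1 → 2 → 3 → 4

Answer: 4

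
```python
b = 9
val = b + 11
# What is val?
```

Trace:
`b = 9` → b = 9
`val = b + 11` → val = 20
So val = 20

Answer: 20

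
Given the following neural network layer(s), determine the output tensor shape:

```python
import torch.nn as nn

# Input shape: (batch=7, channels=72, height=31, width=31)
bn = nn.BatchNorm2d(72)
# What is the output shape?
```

Input: (7, 72, 31, 31) -> Output: (7, 72, 31, 31)

Answer: (7, 72, 31, 31)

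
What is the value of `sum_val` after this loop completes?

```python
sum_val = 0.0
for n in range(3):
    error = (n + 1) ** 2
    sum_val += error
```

Sum of squared losses 1² + 2² + ... + 3²
`sum_val` takes the values: 0.0 → 1.0 → 5.0 → 14.0

Answer: 14.0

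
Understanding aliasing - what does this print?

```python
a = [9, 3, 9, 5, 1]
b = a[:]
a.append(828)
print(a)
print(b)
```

Key concept: slice [:] creates copy.
Step by step:
`a = [9, 3, 9, 5, 1]` → a = [9, 3, 9, 5, 1]
`b = a[:]` → b = [9, 3, 9, 5, 1]
`a.append(828)` → a = [9, 3, 9, 5, 1, 828]
`print(a)` → prints [9, 3, 9, 5, 1, 828]
`print(b)` → prints [9, 3, 9, 5, 1]

Answer:
[9, 3, 9, 5, 1, 828]
[9, 3, 9, 5, 1]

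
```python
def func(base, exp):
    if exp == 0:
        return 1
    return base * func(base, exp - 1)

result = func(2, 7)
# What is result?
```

func(2, 7) = 2 * 2 * 2 * 2 * 2 * 2 * 2 = 128

Answer: 128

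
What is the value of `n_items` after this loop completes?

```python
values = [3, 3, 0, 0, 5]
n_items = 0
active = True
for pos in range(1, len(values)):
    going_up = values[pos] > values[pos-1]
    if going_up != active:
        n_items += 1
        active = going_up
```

Count direction changes in [3, 3, 0, 0, 5]
`n_items` takes the values: 0 → 1 → 2

Answer: 2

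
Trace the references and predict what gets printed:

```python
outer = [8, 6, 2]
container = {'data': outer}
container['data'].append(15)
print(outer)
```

Key concept: dict holds reference to list.
Step by step:
`outer = [8, 6, 2]` → outer = [8, 6, 2]
`container = {'data': outer}` → container = {'data': [8, 6, 2]}
`container['data'].append(15)` → outer = [8, 6, 2, 15]; container = {'data': [8, 6, 2, 15]}
`print(outer)` → prints [8, 6, 2, 15]

Answer: [8, 6, 2, 15]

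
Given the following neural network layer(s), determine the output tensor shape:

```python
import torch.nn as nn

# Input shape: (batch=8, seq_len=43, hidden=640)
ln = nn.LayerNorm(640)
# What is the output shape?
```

Input: (8, 43, 640) -> Output: (8, 43, 640)

Answer: (8, 43, 640)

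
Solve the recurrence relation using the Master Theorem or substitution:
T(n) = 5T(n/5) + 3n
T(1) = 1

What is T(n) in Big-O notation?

By Master Theorem: a=5, b=5, f(n)=3n. Since log_5(5) = 1 and f(n) = Θ(n^1), Case 2 applies. T(n) = O(n log n).

Answer: O(n log n)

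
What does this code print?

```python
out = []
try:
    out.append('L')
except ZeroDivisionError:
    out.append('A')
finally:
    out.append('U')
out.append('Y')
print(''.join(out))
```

Execution trace: 'L' (try body, no exception) → 'U' (finally) → 'Y' (after the try/except). Output: LUY

Answer: LUY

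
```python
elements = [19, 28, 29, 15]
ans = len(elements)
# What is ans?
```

Trace:
`elements = [19, 28, 29, 15]` → elements = [19, 28, 29, 15]
`ans = len(elements)` → ans = 4
So ans = 4

Answer: 4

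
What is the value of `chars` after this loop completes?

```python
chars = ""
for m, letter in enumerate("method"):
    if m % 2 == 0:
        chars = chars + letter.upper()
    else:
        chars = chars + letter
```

Uppercase even positions in 'method'
`chars` takes the values: "" → "M" → "Me" → "MeT" → "MeTh" → "MeThO" → "MeThOd"

Answer: "MeThOd"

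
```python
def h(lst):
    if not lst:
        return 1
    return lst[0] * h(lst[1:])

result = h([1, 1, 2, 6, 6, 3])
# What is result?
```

Product over [1, 1, 2, 6, 6, 3] = 1 * 1 * 2 * 6 * 6 * 3 = 216

Answer: 216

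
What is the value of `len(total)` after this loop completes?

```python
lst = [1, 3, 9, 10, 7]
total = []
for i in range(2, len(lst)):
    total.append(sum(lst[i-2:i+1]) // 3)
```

Number of 3-element averages
`total` takes the values: [] → [4] → [4, 7] → [4, 7, 8]
So `len(total)` = 3

Answer: 3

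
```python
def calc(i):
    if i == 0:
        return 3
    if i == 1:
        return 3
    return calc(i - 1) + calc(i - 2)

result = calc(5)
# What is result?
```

Build up from base cases: calc(0)=3, calc(1)=3, calc(2)=6, calc(3)=9, calc(4)=15, calc(5)=24

Answer: 24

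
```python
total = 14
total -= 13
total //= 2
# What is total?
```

Trace:
`total = 14` → total = 14
`total -= 13` → total = 1
`total //= 2` → total = 0
So total = 0

Answer: 0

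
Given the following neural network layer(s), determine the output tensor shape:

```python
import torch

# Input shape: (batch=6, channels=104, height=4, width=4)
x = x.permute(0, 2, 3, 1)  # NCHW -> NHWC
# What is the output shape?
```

Input: (6, 104, 4, 4) -> Output: (6, 4, 4, 104)

Answer: (6, 4, 4, 104)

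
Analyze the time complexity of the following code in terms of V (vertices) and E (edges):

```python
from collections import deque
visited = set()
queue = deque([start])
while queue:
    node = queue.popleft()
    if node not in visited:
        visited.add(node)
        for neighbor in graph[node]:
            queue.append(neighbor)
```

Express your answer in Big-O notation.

This is Breadth-first search on a graph. Time complexity: O(V + E).

Answer: O(V + E)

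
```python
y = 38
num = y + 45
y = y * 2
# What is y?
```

Trace:
`y = 38` → y = 38
`num = y + 45` → num = 83
`y = y * 2` → y = 76
So y = 76

Answer: 76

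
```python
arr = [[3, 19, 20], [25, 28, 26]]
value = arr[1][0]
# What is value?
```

Trace:
`arr = [[3, 19, 20], [25, 28, 26]]` → arr = [[3, 19, 20], [25, 28, 26]]
`value = arr[1][0]` → value = 25
So value = 25

Answer: 25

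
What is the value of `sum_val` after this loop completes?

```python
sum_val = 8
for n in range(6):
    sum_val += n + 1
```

Start at 8, add 1 to 6 = 29
`sum_val` takes the values: 8 → 9 → 11 → 14 → 18 → 23 → 29

Answer: 29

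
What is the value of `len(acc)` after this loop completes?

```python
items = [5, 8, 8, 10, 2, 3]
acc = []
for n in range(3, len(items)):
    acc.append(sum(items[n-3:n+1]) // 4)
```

Number of 4-element averages
`acc` takes the values: [] → [7] → [7, 7] → [7, 7, 5]
So `len(acc)` = 3

Answer: 3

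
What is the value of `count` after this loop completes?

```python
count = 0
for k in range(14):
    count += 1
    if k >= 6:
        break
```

Loop breaks when k reaches 6, count is 7
`count` takes the values: 0 → 1 → 2 → 3 → 4 → 5 → 6 → 7

Answer: 7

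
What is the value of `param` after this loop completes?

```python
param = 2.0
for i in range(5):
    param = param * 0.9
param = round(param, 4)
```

Exponential decay: 2.0 * 0.9^5
`param` takes the values: 2.0 → 1.8 → 1.62 → 1.458 → 1.3122 → 1.18098 → 1.181

Answer: 1.181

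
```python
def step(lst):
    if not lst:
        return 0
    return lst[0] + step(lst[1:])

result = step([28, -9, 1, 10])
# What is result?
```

28 + (-9) + 1 + 10 + 0 = 30

Answer: 30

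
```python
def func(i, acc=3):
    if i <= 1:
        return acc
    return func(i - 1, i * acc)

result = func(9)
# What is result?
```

Accumulator trace (n, acc): (9, 3) -> (8, 27) -> (7, 216) -> (6, 1512) -> (5, 9072) -> (4, 45360) -> (3, 181440) -> (2, 544320) -> (1, 1088640) -> return 1088640

Answer: 1088640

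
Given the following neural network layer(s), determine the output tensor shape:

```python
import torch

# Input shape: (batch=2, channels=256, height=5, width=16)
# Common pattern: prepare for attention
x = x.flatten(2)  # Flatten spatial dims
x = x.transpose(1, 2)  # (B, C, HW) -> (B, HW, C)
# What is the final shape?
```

Input: (2, 256, 5, 16) -> after flatten(2): (2, 256, 80) -> Output: (2, 80, 256)

Answer: (2, 80, 256)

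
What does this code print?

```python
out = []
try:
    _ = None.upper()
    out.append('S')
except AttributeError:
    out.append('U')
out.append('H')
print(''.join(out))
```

Execution trace: 'U' (except AttributeError) → 'H' (after the try/except). Output: UH

Answer: UH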